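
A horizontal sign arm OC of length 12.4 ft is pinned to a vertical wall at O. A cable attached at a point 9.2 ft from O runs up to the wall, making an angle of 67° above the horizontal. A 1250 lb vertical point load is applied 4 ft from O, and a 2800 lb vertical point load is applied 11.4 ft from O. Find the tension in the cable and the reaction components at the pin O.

T = 4360 lb, O_x = 1703 lb, O_y = 36.96 lb

ΣM about O: T·sin67°·9.2 − 1250·4 − 2800·11.4 = 0 → T = 36920/(9.2·0.920505) = 4359.61 ≈ 4360 lb.
ΣF_x = 0: O_x − T·cos67° = 0 → O_x = 4359.61 × 0.390731 = 1703 lb.
ΣF_y = 0: O_y + T·sin67° − 1250 − 2800 = 0 → O_y = 4050 − 4359.61 × 0.920505 = 36.96 lb.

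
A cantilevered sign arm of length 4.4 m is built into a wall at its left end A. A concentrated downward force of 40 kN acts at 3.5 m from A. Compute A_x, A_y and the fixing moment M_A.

A_x = 0, A_y = 40.00 kN, M_A = 140.0 kN·m

ΣF_x = 0: A_x = 0.
ΣF_y = 0: A_y − 40 = 0 → A_y = 40.00 kN.
ΣM about A: M_A − 40·3.5 = 0 → M_A = 140.0 kN·m.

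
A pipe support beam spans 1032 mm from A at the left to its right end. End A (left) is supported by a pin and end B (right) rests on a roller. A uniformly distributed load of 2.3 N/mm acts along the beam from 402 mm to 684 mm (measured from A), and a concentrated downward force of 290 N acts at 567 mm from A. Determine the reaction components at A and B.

A_x = 0, A_y = 438.0 N, B_y = 500.6 N

Resultant of the distributed load: 2.3 × 282 = 648.6 N at 543 mm from A.
ΣM about A: B_y·1032 − (2.3·282)·543 − 290·567 = 0 → B_y = 516619.8/1032 = 500.601 ≈ 500.6 N.
ΣF_y = 0: A_y + 500.601 − 2.3·282 − 290 = 0 → A_y = 438.0 N.
ΣF_x = 0: no horizontal applied forces, so A_x = 0.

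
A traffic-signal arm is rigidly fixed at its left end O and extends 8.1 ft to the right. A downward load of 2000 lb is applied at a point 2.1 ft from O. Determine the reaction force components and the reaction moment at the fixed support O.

ΣF_x = 0: O_x = 0.
ΣF_y = 0: O_y − 2000 = 0 → O_y = 2000 lb.
ΣM about O: M_O − 2000·2.1 = 0 → M_O = 4200 lb·ft.

O_x = 0, O_y = 2000 lb, M_O = 4200 lb·ft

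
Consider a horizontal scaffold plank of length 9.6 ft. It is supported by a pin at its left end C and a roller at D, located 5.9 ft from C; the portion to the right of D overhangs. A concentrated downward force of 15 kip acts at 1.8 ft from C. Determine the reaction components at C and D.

C_x = 0, C_y = 10.42 kip, D_y = 4.576 kip

Moments about C: D_y·5.9 − 15·1.8 = 0 → D_y = 27/5.9 = 4.57627 ≈ 4.576 kip.
ΣF_y = 0: C_y + 4.57627 − 15 = 0 → C_y = 10.42 kip.
ΣF_x = 0: no horizontal applied forces, so C_x = 0.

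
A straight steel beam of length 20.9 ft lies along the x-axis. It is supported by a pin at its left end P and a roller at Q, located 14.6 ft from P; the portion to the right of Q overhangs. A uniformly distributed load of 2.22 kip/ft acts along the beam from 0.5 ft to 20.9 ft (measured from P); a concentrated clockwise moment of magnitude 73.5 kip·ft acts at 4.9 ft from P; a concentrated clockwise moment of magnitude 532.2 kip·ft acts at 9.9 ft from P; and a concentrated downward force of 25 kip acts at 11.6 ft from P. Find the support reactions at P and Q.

Resultant of the distributed load: 2.22 × 20.4 = 45.288 kip at 10.7 ft from P.
ΣM about P: Q_y·14.6 − (2.22·20.4)·10.7 − 73.5 − 532.2 − 25·11.6 = 0 → Q_y = 1380.2816/14.6 = 94.5398 ≈ 94.54 kip.
ΣF_y = 0: P_y + 94.5398 − 2.22·20.4 − 25 = 0 → P_y = -24.25 kip.
ΣF_x = 0: no horizontal applied forces, so P_x = 0.

P_x = 0, P_y = -24.25 kip, Q_y = 94.54 kip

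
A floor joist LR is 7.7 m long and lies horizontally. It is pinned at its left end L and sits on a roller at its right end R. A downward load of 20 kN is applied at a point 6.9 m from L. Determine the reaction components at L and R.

ΣM about L: R_y·7.7 − 20·6.9 = 0 → R_y = 138/7.7 = 17.9221 ≈ 17.92 kN.
ΣF_y = 0: L_y + 17.9221 − 20 = 0 → L_y = 2.078 kN.
ΣF_x = 0: no horizontal applied forces, so L_x = 0.

L_x = 0, L_y = 2.078 kN, R_y = 17.92 kN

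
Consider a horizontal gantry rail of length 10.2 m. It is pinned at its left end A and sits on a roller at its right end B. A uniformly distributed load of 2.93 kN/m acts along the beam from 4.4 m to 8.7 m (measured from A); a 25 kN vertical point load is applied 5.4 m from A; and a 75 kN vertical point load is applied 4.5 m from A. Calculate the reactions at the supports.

A_x = 0, A_y = 58.18 kN, B_y = 54.41 kN

Resultant of the distributed load: 2.93 × 4.3 = 12.599 kN at 6.55 m from A.
ΣM about A: B_y·10.2 − (2.93·4.3)·6.55 − 25·5.4 − 75·4.5 = 0 → B_y = 555.02345/10.2 = 54.4141 ≈ 54.41 kN.
ΣF_y = 0: A_y + 54.4141 − 2.93·4.3 − 25 − 75 = 0 → A_y = 58.18 kN.
ΣF_x = 0: no horizontal applied forces, so A_x = 0.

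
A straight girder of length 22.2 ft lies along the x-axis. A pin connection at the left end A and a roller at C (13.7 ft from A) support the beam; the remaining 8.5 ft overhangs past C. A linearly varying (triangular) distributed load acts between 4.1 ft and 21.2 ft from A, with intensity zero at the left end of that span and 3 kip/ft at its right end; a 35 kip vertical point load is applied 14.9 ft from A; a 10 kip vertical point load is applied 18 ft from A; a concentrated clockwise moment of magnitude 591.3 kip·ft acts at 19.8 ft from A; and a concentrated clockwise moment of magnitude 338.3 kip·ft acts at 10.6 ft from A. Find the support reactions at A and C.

A_x = 0, A_y = -77.43 kip, C_y = 148.1 kip

Resultant of the triangular load: ½ × 3 × 17.1 = 25.65 kip, acting at 15.5 ft from A (one-third of the span from the peak).
Taking moments about A: C_y·13.7 − (½·3·17.1)·15.5 − 35·14.9 − 10·18 − 591.3 − 338.3 = 0 → C_y = 2028.675/13.7 = 148.078 ≈ 148.1 kip.
ΣF_y = 0: A_y + 148.078 − ½·3·17.1 − 35 − 10 = 0 → A_y = -77.43 kip.
ΣF_x = 0: no horizontal applied forces, so A_x = 0.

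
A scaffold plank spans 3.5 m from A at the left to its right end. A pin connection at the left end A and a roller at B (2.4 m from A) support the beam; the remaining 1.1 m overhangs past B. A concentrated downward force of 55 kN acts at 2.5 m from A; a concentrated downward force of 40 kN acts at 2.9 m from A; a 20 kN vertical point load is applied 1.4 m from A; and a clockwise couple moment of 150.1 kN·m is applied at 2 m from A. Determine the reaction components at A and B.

Moments about A: B_y·2.4 − 55·2.5 − 40·2.9 − 20·1.4 − 150.1 = 0 → B_y = 431.6/2.4 = 179.833 ≈ 179.8 kN.
ΣF_y = 0: A_y + 179.833 − 55 − 40 − 20 = 0 → A_y = -64.83 kN.
ΣF_x = 0: no horizontal applied forces, so A_x = 0.

A_x = 0, A_y = -64.83 kN, B_y = 179.8 kN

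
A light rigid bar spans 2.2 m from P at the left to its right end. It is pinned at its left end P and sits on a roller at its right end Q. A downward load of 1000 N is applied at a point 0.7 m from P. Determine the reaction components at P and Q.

Moments about P: Q_y·2.2 − 1000·0.7 = 0 → Q_y = 700/2.2 = 318.182 ≈ 318.2 N.
ΣF_y = 0: P_y + 318.182 − 1000 = 0 → P_y = 681.8 N.
ΣF_x = 0: no horizontal applied forces, so P_x = 0.

P_x = 0, P_y = 681.8 N, Q_y = 318.2 N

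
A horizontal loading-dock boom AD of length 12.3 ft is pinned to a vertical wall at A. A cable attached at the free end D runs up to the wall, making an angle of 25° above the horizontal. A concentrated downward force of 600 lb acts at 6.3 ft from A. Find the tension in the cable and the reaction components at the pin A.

ΣM about A: T·sin25°·12.3 − 600·6.3 = 0 → T = 3780/(12.3·0.422618) = 727.175 ≈ 727.2 lb.
ΣF_x = 0: A_x − T·cos25° = 0 → A_x = 727.175 × 0.906308 = 659.0 lb.
ΣF_y = 0: A_y + T·sin25° − 600 = 0 → A_y = 600 − 727.175 × 0.422618 = 292.7 lb.

T = 727.2 lb, A_x = 659.0 lb, A_y = 292.7 lb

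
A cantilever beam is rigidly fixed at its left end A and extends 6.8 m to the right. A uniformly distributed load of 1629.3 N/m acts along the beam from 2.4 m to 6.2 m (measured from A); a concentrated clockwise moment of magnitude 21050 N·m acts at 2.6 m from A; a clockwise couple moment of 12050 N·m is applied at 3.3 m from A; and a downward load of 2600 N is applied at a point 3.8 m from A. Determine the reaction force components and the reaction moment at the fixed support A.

Resultant of the distributed load: 1629.3 × 3.8 = 6191.34 N at 4.3 m from A.
ΣF_x = 0: A_x = 0.
ΣF_y = 0: A_y − 1629.3·3.8 − 2600 = 0 → A_y = 8791 N.
ΣM about A: M_A − (1629.3·3.8)·4.3 − 21050 − 12050 − 2600·3.8 = 0 → M_A = 69600 N·m.

A_x = 0, A_y = 8791 N, M_A = 69600 N·m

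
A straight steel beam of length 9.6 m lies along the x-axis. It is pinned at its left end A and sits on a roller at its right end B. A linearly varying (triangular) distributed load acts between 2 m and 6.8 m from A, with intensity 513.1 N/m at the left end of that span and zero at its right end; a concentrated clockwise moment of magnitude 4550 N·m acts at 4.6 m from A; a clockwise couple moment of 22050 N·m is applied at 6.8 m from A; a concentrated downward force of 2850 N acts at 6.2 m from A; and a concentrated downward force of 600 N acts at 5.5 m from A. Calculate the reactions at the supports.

Resultant of the triangular load: ½ × 513.1 × 4.8 = 1231.44 N, acting at 3.6 m from A (one-third of the span from the peak).
Taking moments about A: B_y·9.6 − (½·513.1·4.8)·3.6 − 4550 − 22050 − 2850·6.2 − 600·5.5 = 0 → B_y = 52003.184/9.6 = 5417 N.
ΣF_y = 0: A_y + 5417 − ½·513.1·4.8 − 2850 − 600 = 0 → A_y = -735.6 N.
ΣF_x = 0: no horizontal applied forces, so A_x = 0.

A_x = 0, A_y = -735.6 N, B_y = 5417 N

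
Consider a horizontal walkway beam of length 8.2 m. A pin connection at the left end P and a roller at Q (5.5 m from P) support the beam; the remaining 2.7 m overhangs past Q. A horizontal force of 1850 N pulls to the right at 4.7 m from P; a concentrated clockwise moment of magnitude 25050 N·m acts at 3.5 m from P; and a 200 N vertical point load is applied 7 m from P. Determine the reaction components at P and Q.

Taking moments about P: Q_y·5.5 − 25050 − 200·7 = 0 → Q_y = 26450/5.5 = 4809.09 ≈ 4809 N.
ΣF_y = 0: P_y + 4809.09 − 200 = 0 → P_y = -4609 N.
ΣF_x = 0: P_x + 1850 = 0 → P_x = -1850 N.

P_x = -1850 N, P_y = -4609 N, Q_y = 4809 N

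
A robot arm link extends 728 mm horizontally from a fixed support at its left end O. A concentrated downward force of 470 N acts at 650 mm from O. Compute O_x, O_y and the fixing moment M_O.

O_x = 0, O_y = 470.0 N, M_O = 305500 N·mm

ΣF_x = 0: O_x = 0.
ΣF_y = 0: O_y − 470 = 0 → O_y = 470.0 N.
ΣM about O: M_O − 470·650 = 0 → M_O = 305500 N·mm.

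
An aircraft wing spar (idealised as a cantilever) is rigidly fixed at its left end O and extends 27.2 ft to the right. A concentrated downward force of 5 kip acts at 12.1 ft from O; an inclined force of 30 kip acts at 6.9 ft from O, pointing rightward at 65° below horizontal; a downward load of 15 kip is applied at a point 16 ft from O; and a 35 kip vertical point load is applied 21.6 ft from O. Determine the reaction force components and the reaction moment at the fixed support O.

O_x = -12.68 kip, O_y = 82.19 kip, M_O = 1244 kip·ft

ΣF_x = 0: O_x + 30·cos65° = 0 → O_x = -12.68 kip.
ΣF_y = 0: O_y − 5 − 30·sin65° − 15 − 35 = 0 → O_y = 82.19 kip.
ΣM about O: M_O − 5·12.1 − 30·sin65°·6.9 − 15·16 − 35·21.6 = 0 → M_O = 1244 kip·ft.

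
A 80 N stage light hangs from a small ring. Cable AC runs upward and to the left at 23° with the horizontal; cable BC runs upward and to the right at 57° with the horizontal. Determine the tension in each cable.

T_AC = 44.24 N, T_BC = 74.78 N

ΣF_x = 0: −T_AC·cos23° + T_BC·cos57° = 0 → T_BC = 1.69012·T_AC.
ΣF_y = 0: T_AC·sin23° + T_BC·sin57° = 80.
Substitute: T_AC·(0.390731 + 1.69012·0.838671) = 80 → T_AC = 44.2432 ≈ 44.24 N.
Then T_BC = 1.69012 × 44.2432 = 74.78 N.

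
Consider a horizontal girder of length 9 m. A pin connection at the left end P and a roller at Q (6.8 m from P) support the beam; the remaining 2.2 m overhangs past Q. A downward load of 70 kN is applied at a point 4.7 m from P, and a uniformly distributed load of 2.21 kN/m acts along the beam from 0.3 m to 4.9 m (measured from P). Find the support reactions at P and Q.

P_x = 0, P_y = 27.90 kN, Q_y = 52.27 kN

Resultant of the distributed load: 2.21 × 4.6 = 10.166 kN at 2.6 m from P.
Moments about P: Q_y·6.8 − 70·4.7 − (2.21·4.6)·2.6 = 0 → Q_y = 355.4316/6.8 = 52.2694 ≈ 52.27 kN.
ΣF_y = 0: P_y + 52.2694 − 70 − 2.21·4.6 = 0 → P_y = 27.90 kN.
ΣF_x = 0: no horizontal applied forces, so P_x = 0.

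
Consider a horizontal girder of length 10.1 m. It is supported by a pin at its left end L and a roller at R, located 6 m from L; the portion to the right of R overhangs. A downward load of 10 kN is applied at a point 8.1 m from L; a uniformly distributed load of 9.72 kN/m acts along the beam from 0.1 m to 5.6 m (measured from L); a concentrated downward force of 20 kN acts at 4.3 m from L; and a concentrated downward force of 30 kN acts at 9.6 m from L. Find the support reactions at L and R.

Resultant of the distributed load: 9.72 × 5.5 = 53.46 kN at 2.85 m from L.
Moments about L: R_y·6 − 10·8.1 − (9.72·5.5)·2.85 − 20·4.3 − 30·9.6 = 0 → R_y = 607.361/6 = 101.227 ≈ 101.2 kN.
ΣF_y = 0: L_y + 101.227 − 10 − 9.72·5.5 − 20 − 30 = 0 → L_y = 12.23 kN.
ΣF_x = 0: no horizontal applied forces, so L_x = 0.

L_x = 0, L_y = 12.23 kN, R_y = 101.2 kN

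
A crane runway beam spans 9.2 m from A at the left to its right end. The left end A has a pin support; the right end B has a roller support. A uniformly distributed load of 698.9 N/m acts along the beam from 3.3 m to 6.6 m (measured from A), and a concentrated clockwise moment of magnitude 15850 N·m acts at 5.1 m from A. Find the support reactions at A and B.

Resultant of the distributed load: 698.9 × 3.3 = 2306.37 N at 4.95 m from A.
ΣM about A: B_y·9.2 − (698.9·3.3)·4.95 − 15850 = 0 → B_y = 27266.5315/9.2 = 2963.75 ≈ 2964 N.
ΣF_y = 0: A_y + 2963.75 − 698.9·3.3 = 0 → A_y = -657.4 N.
ΣF_x = 0: no horizontal applied forces, so A_x = 0.

A_x = 0, A_y = -657.4 N, B_y = 2964 N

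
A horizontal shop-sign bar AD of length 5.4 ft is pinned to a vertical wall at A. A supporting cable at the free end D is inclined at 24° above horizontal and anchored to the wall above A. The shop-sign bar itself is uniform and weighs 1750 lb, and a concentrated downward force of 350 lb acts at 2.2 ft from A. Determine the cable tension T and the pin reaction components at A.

ΣM about A: T·sin24°·5.4 − 1750·2.7 − 350·2.2 = 0 → T = 5495/(5.4·0.406737) = 2501.84 ≈ 2502 lb.
ΣF_x = 0: A_x − T·cos24° = 0 → A_x = 2501.84 × 0.913545 = 2286 lb.
ΣF_y = 0: A_y + T·sin24° − 1750 − 350 = 0 → A_y = 2100 − 2501.84 × 0.406737 = 1082 lb.

T = 2502 lb, A_x = 2286 lb, A_y = 1082 lb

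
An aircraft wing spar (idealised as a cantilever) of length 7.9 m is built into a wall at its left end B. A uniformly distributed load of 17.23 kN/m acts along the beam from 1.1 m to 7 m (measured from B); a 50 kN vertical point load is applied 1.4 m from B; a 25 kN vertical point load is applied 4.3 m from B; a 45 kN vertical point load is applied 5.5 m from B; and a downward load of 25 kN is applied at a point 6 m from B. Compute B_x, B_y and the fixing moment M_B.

B_x = 0, B_y = 246.7 kN, M_B = 986.7 kN·m

Resultant of the distributed load: 17.23 × 5.9 = 101.657 kN at 4.05 m from B.
ΣF_x = 0: B_x = 0.
ΣF_y = 0: B_y − 17.23·5.9 − 50 − 25 − 45 − 25 = 0 → B_y = 246.7 kN.
ΣM about B: M_B − (17.23·5.9)·4.05 − 50·1.4 − 25·4.3 − 45·5.5 − 25·6 = 0 → M_B = 986.7 kN·m.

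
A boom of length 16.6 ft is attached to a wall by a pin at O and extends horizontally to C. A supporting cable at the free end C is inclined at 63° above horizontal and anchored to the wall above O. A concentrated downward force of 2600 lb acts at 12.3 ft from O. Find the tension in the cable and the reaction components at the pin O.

T = 2162 lb, O_x = 981.6 lb, O_y = 673.5 lb

ΣM about O: T·sin63°·16.6 − 2600·12.3 = 0 → T = 31980/(16.6·0.891007) = 2162.17 ≈ 2162 lb.
ΣF_x = 0: O_x − T·cos63° = 0 → O_x = 2162.17 × 0.45399 = 981.6 lb.
ΣF_y = 0: O_y + T·sin63° − 2600 = 0 → O_y = 2600 − 2162.17 × 0.891007 = 673.5 lb.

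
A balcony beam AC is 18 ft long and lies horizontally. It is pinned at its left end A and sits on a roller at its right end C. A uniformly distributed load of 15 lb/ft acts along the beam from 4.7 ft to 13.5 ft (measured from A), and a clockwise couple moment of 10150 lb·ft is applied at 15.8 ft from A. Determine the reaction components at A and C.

A_x = 0, A_y = -498.6 lb, C_y = 630.6 lb

Resultant of the distributed load: 15 × 8.8 = 132 lb at 9.1 ft from A.
ΣM about A: C_y·18 − (15·8.8)·9.1 − 10150 = 0 → C_y = 11351.2/18 = 630.622 ≈ 630.6 lb.
ΣF_y = 0: A_y + 630.622 − 15·8.8 = 0 → A_y = -498.6 lb.
ΣF_x = 0: no horizontal applied forces, so A_x = 0.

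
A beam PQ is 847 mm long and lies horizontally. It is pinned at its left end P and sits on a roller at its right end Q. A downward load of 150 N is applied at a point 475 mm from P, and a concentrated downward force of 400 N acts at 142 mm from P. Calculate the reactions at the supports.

ΣM about P: Q_y·847 − 150·475 − 400·142 = 0 → Q_y = 128050/847 = 151.181 ≈ 151.2 N.
ΣF_y = 0: P_y + 151.181 − 150 − 400 = 0 → P_y = 398.8 N.
ΣF_x = 0: no horizontal applied forces, so P_x = 0.

P_x = 0, P_y = 398.8 N, Q_y = 151.2 N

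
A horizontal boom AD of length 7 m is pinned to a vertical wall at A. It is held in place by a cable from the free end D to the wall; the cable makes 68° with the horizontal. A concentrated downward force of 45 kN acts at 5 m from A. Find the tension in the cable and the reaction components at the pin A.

T = 34.67 kN, A_x = 12.99 kN, A_y = 12.86 kN

ΣM about A: T·sin68°·7 − 45·5 = 0 → T = 225/(7·0.927184) = 34.6672 ≈ 34.67 kN.
ΣF_x = 0: A_x − T·cos68° = 0 → A_x = 34.6672 × 0.374607 = 12.99 kN.
ΣF_y = 0: A_y + T·sin68° − 45 = 0 → A_y = 45 − 34.6672 × 0.927184 = 12.86 kN.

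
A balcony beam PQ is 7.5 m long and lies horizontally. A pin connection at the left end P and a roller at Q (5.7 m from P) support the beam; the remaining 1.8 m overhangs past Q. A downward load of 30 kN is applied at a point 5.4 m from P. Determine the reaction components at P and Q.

ΣM about P: Q_y·5.7 − 30·5.4 = 0 → Q_y = 162/5.7 = 28.4211 ≈ 28.42 kN.
ΣF_y = 0: P_y + 28.4211 − 30 = 0 → P_y = 1.579 kN.
ΣF_x = 0: no horizontal applied forces, so P_x = 0.

P_x = 0, P_y = 1.579 kN, Q_y = 28.42 kN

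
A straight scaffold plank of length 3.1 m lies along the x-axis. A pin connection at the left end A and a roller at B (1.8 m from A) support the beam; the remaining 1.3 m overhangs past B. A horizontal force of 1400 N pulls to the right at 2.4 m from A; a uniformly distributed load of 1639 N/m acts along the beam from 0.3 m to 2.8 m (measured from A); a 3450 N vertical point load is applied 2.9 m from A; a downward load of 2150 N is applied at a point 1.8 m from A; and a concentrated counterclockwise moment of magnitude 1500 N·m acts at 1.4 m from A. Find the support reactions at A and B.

Resultant of the distributed load: 1639 × 2.5 = 4097.5 N at 1.55 m from A.
ΣM about A: B_y·1.8 − (1639·2.5)·1.55 − 3450·2.9 − 2150·1.8 + 1500 = 0 → B_y = 18726.125/1.8 = 10403.4 ≈ 10400 N.
ΣF_y = 0: A_y + 10403.4 − 1639·2.5 − 3450 − 2150 = 0 → A_y = -705.9 N.
ΣF_x = 0: A_x + 1400 = 0 → A_x = -1400 N.

A_x = -1400 N, A_y = -705.9 N, B_y = 10400 N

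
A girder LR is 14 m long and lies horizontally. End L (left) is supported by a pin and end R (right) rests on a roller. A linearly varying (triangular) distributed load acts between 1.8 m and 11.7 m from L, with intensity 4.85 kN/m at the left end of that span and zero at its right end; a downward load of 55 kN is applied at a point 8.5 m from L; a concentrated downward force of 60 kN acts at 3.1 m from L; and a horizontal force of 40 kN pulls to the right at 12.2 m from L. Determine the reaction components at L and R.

Resultant of the triangular load: ½ × 4.85 × 9.9 = 24.0075 kN, acting at 5.1 m from L (one-third of the span from the peak).
Moments about L: R_y·14 − (½·4.85·9.9)·5.1 − 55·8.5 − 60·3.1 = 0 → R_y = 775.93825/14 = 55.4242 ≈ 55.42 kN.
ΣF_y = 0: L_y + 55.4242 − ½·4.85·9.9 − 55 − 60 = 0 → L_y = 83.58 kN.
ΣF_x = 0: L_x + 40 = 0 → L_x = -40.00 kN.

L_x = -40.00 kN, L_y = 83.58 kN, R_y = 55.42 kN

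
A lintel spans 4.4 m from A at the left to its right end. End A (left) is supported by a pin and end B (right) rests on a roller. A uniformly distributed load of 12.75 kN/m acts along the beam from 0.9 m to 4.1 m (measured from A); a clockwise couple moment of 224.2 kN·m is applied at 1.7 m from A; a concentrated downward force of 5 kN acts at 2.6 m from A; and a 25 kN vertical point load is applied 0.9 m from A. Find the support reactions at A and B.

Resultant of the distributed load: 12.75 × 3.2 = 40.8 kN at 2.5 m from A.
Taking moments about A: B_y·4.4 − (12.75·3.2)·2.5 − 224.2 − 5·2.6 − 25·0.9 = 0 → B_y = 361.7/4.4 = 82.2045 ≈ 82.20 kN.
ΣF_y = 0: A_y + 82.2045 − 12.75·3.2 − 5 − 25 = 0 → A_y = -11.40 kN.
ΣF_x = 0: no horizontal applied forces, so A_x = 0.

A_x = 0, A_y = -11.40 kN, B_y = 82.20 kN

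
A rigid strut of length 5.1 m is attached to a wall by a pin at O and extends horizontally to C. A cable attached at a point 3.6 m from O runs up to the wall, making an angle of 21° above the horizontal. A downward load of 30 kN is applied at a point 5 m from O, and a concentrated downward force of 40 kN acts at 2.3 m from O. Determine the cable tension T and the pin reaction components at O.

ΣM about O: T·sin21°·3.6 − 30·5 − 40·2.3 = 0 → T = 242/(3.6·0.358368) = 187.579 ≈ 187.6 kN.
ΣF_x = 0: O_x − T·cos21° = 0 → O_x = 187.579 × 0.93358 = 175.1 kN.
ΣF_y = 0: O_y + T·sin21° − 30 − 40 = 0 → O_y = 70 − 187.579 × 0.358368 = 2.778 kN.

T = 187.6 kN, O_x = 175.1 kN, O_y = 2.778 kN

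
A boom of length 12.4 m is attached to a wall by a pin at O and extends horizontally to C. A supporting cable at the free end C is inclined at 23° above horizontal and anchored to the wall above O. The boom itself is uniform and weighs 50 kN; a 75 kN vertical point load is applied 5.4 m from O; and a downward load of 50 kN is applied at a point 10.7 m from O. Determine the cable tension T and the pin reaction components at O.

ΣM about O: T·sin23°·12.4 − 50·6.2 − 75·5.4 − 50·10.7 = 0 → T = 1250/(12.4·0.390731) = 257.995 ≈ 258.0 kN.
ΣF_x = 0: O_x − T·cos23° = 0 → O_x = 257.995 × 0.920505 = 237.5 kN.
ΣF_y = 0: O_y + T·sin23° − 50 − 75 − 50 = 0 → O_y = 175 − 257.995 × 0.390731 = 74.19 kN.

T = 258.0 kN, O_x = 237.5 kN, O_y = 74.19 kN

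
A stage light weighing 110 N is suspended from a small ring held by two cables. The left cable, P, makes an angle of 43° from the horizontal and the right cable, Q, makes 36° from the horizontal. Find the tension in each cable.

T_P = 90.66 N, T_Q = 81.95 N

ΣF_x = 0: −T_P·cos43° + T_Q·cos36° = 0 → T_Q = 0.904003·T_P.
ΣF_y = 0: T_P·sin43° + T_Q·sin36° = 110.
Substitute: T_P·(0.681998 + 0.904003·0.587785) = 110 → T_P = 90.6575 ≈ 90.66 N.
Then T_Q = 0.904003 × 90.6575 = 81.95 N.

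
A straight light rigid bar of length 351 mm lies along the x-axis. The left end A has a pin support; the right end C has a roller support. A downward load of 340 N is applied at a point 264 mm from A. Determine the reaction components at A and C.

ΣM about A: C_y·351 − 340·264 = 0 → C_y = 89760/351 = 255.726 ≈ 255.7 N.
ΣF_y = 0: A_y + 255.726 − 340 = 0 → A_y = 84.27 N.
ΣF_x = 0: no horizontal applied forces, so A_x = 0.

A_x = 0, A_y = 84.27 N, C_y = 255.7 N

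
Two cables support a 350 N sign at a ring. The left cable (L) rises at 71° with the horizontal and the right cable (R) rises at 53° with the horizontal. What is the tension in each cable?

T_L = 254.1 N, T_R = 137.4 N

ΣF_x = 0: −T_L·cos71° + T_R·cos53° = 0 → T_R = 0.540977·T_L.
ΣF_y = 0: T_L·sin71° + T_R·sin53° = 350.
Substitute: T_L·(0.945519 + 0.540977·0.798636) = 350 → T_L = 254.072 ≈ 254.1 N.
Then T_R = 0.540977 × 254.072 = 137.4 N.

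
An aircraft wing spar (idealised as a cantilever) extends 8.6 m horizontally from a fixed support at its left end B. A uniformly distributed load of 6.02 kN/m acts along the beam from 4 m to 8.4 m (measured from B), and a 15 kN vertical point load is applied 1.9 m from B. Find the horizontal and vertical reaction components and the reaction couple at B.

B_x = 0, B_y = 41.49 kN, M_B = 192.7 kN·m

Resultant of the distributed load: 6.02 × 4.4 = 26.488 kN at 6.2 m from B.
ΣF_x = 0: B_x = 0.
ΣF_y = 0: B_y − 6.02·4.4 − 15 = 0 → B_y = 41.49 kN.
ΣM about B: M_B − (6.02·4.4)·6.2 − 15·1.9 = 0 → M_B = 192.7 kN·m.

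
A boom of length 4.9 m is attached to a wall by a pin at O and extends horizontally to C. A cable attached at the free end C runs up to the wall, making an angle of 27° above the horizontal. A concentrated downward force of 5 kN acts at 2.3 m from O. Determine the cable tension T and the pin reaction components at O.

ΣM about O: T·sin27°·4.9 − 5·2.3 = 0 → T = 11.5/(4.9·0.45399) = 5.16958 ≈ 5.170 kN.
ΣF_x = 0: O_x − T·cos27° = 0 → O_x = 5.16958 × 0.891007 = 4.606 kN.
ΣF_y = 0: O_y + T·sin27° − 5 = 0 → O_y = 5 − 5.16958 × 0.45399 = 2.653 kN.

T = 5.170 kN, O_x = 4.606 kN, O_y = 2.653 kN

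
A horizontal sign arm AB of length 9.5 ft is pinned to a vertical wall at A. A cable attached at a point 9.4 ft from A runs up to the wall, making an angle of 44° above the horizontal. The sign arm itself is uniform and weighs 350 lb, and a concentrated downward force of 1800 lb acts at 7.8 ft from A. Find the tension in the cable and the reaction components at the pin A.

T = 2405 lb, A_x = 1730 lb, A_y = 479.5 lb

ΣM about A: T·sin44°·9.4 − 350·4.75 − 1800·7.8 = 0 → T = 15702.5/(9.4·0.694658) = 2404.75 ≈ 2405 lb.
ΣF_x = 0: A_x − T·cos44° = 0 → A_x = 2404.75 × 0.71934 = 1730 lb.
ΣF_y = 0: A_y + T·sin44° − 350 − 1800 = 0 → A_y = 2150 − 2404.75 × 0.694658 = 479.5 lb.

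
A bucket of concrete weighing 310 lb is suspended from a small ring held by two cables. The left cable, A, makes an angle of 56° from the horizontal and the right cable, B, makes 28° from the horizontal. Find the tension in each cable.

T_A = 275.2 lb, T_B = 174.3 lb

ΣF_x = 0: −T_A·cos56° + T_B·cos28° = 0 → T_B = 0.633325·T_A.
ΣF_y = 0: T_A·sin56° + T_B·sin28° = 310.
Substitute: T_A·(0.829038 + 0.633325·0.469472) = 310 → T_A = 275.221 ≈ 275.2 lb.
Then T_B = 0.633325 × 275.221 = 174.3 lb.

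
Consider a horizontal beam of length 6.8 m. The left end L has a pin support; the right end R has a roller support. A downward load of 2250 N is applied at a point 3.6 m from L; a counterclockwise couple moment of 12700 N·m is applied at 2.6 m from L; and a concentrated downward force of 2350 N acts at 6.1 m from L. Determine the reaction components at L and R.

L_x = 0, L_y = 3168 N, R_y = 1432 N

Taking moments about L: R_y·6.8 − 2250·3.6 + 12700 − 2350·6.1 = 0 → R_y = 9735/6.8 = 1431.62 ≈ 1432 N.
ΣF_y = 0: L_y + 1431.62 − 2250 − 2350 = 0 → L_y = 3168 N.
ΣF_x = 0: no horizontal applied forces, so L_x = 0.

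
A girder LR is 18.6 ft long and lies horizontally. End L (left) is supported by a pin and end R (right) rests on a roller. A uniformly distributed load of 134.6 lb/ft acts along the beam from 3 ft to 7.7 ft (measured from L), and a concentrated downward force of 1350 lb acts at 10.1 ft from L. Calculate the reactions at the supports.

Resultant of the distributed load: 134.6 × 4.7 = 632.62 lb at 5.35 ft from L.
ΣM about L: R_y·18.6 − (134.6·4.7)·5.35 − 1350·10.1 = 0 → R_y = 17019.517/18.6 = 915.028 ≈ 915.0 lb.
ΣF_y = 0: L_y + 915.028 − 134.6·4.7 − 1350 = 0 → L_y = 1068 lb.
ΣF_x = 0: no horizontal applied forces, so L_x = 0.

L_x = 0, L_y = 1068 lb, R_y = 915.0 lb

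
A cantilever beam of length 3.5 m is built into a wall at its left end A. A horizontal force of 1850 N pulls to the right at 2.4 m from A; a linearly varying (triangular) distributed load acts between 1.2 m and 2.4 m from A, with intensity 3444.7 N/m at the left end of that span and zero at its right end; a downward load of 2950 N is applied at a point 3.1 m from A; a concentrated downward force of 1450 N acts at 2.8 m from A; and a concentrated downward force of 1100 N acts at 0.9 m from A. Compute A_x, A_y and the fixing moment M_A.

A_x = -1850 N, A_y = 7567 N, M_A = 17500 N·m

Resultant of the triangular load: ½ × 3444.7 × 1.2 = 2066.82 N, acting at 1.6 m from A (one-third of the span from the peak).
ΣF_x = 0: A_x + 1850 = 0 → A_x = -1850 N.
ΣF_y = 0: A_y − ½·3444.7·1.2 − 2950 − 1450 − 1100 = 0 → A_y = 7567 N.
ΣM about A: M_A − (½·3444.7·1.2)·1.6 − 2950·3.1 − 1450·2.8 − 1100·0.9 = 0 → M_A = 17500 N·m.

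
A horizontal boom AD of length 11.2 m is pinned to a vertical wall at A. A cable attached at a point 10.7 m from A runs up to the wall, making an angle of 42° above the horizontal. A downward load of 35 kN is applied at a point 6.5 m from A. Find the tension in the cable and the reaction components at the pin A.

T = 31.78 kN, A_x = 23.61 kN, A_y = 13.74 kN

ΣM about A: T·sin42°·10.7 − 35·6.5 = 0 → T = 227.5/(10.7·0.669131) = 31.7751 ≈ 31.78 kN.
ΣF_x = 0: A_x − T·cos42° = 0 → A_x = 31.7751 × 0.743145 = 23.61 kN.
ΣF_y = 0: A_y + T·sin42° − 35 = 0 → A_y = 35 − 31.7751 × 0.669131 = 13.74 kN.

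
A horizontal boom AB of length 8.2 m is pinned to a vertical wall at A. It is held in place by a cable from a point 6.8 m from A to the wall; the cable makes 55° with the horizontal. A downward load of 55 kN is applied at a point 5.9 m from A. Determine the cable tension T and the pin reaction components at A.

ΣM about A: T·sin55°·6.8 − 55·5.9 = 0 → T = 324.5/(6.8·0.819152) = 58.2561 ≈ 58.26 kN.
ΣF_x = 0: A_x − T·cos55° = 0 → A_x = 58.2561 × 0.573576 = 33.41 kN.
ΣF_y = 0: A_y + T·sin55° − 55 = 0 → A_y = 55 − 58.2561 × 0.819152 = 7.279 kN.

T = 58.26 kN, A_x = 33.41 kN, A_y = 7.279 kN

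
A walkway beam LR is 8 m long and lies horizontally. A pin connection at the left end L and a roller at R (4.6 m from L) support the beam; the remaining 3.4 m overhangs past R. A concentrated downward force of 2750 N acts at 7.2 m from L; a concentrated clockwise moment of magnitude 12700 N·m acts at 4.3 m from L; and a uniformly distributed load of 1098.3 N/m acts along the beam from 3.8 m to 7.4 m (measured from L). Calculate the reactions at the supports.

Resultant of the distributed load: 1098.3 × 3.6 = 3953.88 N at 5.6 m from L.
ΣM about L: R_y·4.6 − 2750·7.2 − 12700 − (1098.3·3.6)·5.6 = 0 → R_y = 54641.728/4.6 = 11878.6 ≈ 11880 N.
ΣF_y = 0: L_y + 11878.6 − 2750 − 1098.3·3.6 = 0 → L_y = -5175 N.
ΣF_x = 0: no horizontal applied forces, so L_x = 0.

L_x = 0, L_y = -5175 N, R_y = 11880 N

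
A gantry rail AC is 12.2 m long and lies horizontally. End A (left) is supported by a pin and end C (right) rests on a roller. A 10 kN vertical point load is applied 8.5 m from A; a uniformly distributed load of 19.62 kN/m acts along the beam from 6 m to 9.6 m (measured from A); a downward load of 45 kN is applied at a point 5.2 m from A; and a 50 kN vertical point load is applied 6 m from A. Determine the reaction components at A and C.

Resultant of the distributed load: 19.62 × 3.6 = 70.632 kN at 7.8 m from A.
Taking moments about A: C_y·12.2 − 10·8.5 − (19.62·3.6)·7.8 − 45·5.2 − 50·6 = 0 → C_y = 1169.9296/12.2 = 95.8959 ≈ 95.90 kN.
ΣF_y = 0: A_y + 95.8959 − 10 − 19.62·3.6 − 45 − 50 = 0 → A_y = 79.74 kN.
ΣF_x = 0: no horizontal applied forces, so A_x = 0.

A_x = 0, A_y = 79.74 kN, C_y = 95.90 kN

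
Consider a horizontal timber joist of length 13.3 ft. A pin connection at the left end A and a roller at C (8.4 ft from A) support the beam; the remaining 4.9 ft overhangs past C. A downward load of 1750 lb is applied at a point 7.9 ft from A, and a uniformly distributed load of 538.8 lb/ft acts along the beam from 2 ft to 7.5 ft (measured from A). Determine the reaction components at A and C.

A_x = 0, A_y = 1392 lb, C_y = 3322 lb

Resultant of the distributed load: 538.8 × 5.5 = 2963.4 lb at 4.75 ft from A.
Moments about A: C_y·8.4 − 1750·7.9 − (538.8·5.5)·4.75 = 0 → C_y = 27901.15/8.4 = 3321.57 ≈ 3322 lb.
ΣF_y = 0: A_y + 3321.57 − 1750 − 538.8·5.5 = 0 → A_y = 1392 lb.
ΣF_x = 0: no horizontal applied forces, so A_x = 0.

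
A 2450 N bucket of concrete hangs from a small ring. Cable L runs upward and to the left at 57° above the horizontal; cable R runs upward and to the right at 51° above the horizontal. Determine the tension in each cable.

T_L = 1621 N, T_R = 1403 N

ΣF_x = 0: −T_L·cos57° + T_R·cos51° = 0 → T_R = 0.86544·T_L.
ΣF_y = 0: T_L·sin57° + T_R·sin51° = 2450.
Substitute: T_L·(0.838671 + 0.86544·0.777146) = 2450 → T_L = 1621.18 ≈ 1621 N.
Then T_R = 0.86544 × 1621.18 = 1403 N.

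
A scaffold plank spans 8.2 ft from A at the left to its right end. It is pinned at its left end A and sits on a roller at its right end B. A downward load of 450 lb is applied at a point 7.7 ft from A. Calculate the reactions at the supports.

A_x = 0, A_y = 27.44 lb, B_y = 422.6 lb

Taking moments about A: B_y·8.2 − 450·7.7 = 0 → B_y = 3465/8.2 = 422.561 ≈ 422.6 lb.
ΣF_y = 0: A_y + 422.561 − 450 = 0 → A_y = 27.44 lb.
ΣF_x = 0: no horizontal applied forces, so A_x = 0.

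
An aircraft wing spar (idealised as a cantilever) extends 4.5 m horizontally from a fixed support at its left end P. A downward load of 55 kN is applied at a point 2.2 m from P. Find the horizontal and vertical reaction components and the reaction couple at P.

ΣF_x = 0: P_x = 0.
ΣF_y = 0: P_y − 55 = 0 → P_y = 55.00 kN.
ΣM about P: M_P − 55·2.2 = 0 → M_P = 121.0 kN·m.

P_x = 0, P_y = 55.00 kN, M_P = 121.0 kN·m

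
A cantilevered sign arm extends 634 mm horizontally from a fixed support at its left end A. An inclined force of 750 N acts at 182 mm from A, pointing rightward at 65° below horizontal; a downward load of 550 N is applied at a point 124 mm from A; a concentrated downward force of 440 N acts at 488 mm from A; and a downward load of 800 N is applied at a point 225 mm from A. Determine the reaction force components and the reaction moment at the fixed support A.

A_x = -317.0 N, A_y = 2470 N, M_A = 586600 N·mm

ΣF_x = 0: A_x + 750·cos65° = 0 → A_x = -317.0 N.
ΣF_y = 0: A_y − 750·sin65° − 550 − 440 − 800 = 0 → A_y = 2470 N.
ΣM about A: M_A − 750·sin65°·182 − 550·124 − 440·488 − 800·225 = 0 → M_A = 586600 N·mm.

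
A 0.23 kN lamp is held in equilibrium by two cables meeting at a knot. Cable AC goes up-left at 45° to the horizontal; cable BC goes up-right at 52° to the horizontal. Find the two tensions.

ΣF_x = 0: −T_AC·cos45° + T_BC·cos52° = 0 → T_BC = 1.14853·T_AC.
ΣF_y = 0: T_AC·sin45° + T_BC·sin52° = 0.23.
Substitute: T_AC·(0.707107 + 1.14853·0.788011) = 0.23 → T_AC = 0.142666 ≈ 0.1427 kN.
Then T_BC = 1.14853 × 0.142666 = 0.1639 kN.

T_AC = 0.1427 kN, T_BC = 0.1639 kN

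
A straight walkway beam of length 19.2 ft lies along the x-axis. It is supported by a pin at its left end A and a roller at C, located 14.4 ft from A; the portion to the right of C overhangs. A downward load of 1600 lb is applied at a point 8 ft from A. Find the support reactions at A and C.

A_x = 0, A_y = 711.1 lb, C_y = 888.9 lb

Moments about A: C_y·14.4 − 1600·8 = 0 → C_y = 12800/14.4 = 888.889 ≈ 888.9 lb.
ΣF_y = 0: A_y + 888.889 − 1600 = 0 → A_y = 711.1 lb.
ΣF_x = 0: no horizontal applied forces, so A_x = 0.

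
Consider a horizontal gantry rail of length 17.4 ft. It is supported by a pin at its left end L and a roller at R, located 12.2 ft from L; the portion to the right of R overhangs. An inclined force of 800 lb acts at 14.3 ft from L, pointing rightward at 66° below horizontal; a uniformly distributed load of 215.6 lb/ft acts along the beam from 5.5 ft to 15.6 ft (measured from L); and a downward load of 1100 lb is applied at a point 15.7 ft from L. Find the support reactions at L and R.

Resultant of the distributed load: 215.6 × 10.1 = 2177.56 lb at 10.55 ft from L.
Taking moments about L: R_y·12.2 − 800·sin66°·14.3 − (215.6·10.1)·10.55 − 1100·15.7 = 0 → R_y = 50694.2/12.2 = 4155.26 ≈ 4155 lb.
ΣF_y = 0: L_y + 4155.26 − 800·sin66° − 215.6·10.1 − 1100 = 0 → L_y = -146.9 lb.
ΣF_x = 0: L_x + 800·cos66° = 0 → L_x = -325.4 lb.

L_x = -325.4 lb, L_y = -146.9 lb, R_y = 4155 lb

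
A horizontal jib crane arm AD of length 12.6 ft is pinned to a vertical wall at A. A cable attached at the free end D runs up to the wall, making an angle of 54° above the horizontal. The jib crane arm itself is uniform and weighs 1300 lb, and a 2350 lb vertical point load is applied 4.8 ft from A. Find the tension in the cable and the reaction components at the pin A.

T = 1910 lb, A_x = 1123 lb, A_y = 2105 lb

ΣM about A: T·sin54°·12.6 − 1300·6.3 − 2350·4.8 = 0 → T = 19470/(12.6·0.809017) = 1910.02 ≈ 1910 lb.
ΣF_x = 0: A_x − T·cos54° = 0 → A_x = 1910.02 × 0.587785 = 1123 lb.
ΣF_y = 0: A_y + T·sin54° − 1300 − 2350 = 0 → A_y = 3650 − 1910.02 × 0.809017 = 2105 lb.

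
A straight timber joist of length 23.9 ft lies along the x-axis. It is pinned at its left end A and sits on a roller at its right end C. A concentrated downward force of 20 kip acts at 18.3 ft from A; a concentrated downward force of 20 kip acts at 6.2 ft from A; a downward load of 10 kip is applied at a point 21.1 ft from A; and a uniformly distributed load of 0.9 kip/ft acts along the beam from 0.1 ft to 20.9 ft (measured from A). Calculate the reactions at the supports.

Resultant of the distributed load: 0.9 × 20.8 = 18.72 kip at 10.5 ft from A.
Moments about A: C_y·23.9 − 20·18.3 − 20·6.2 − 10·21.1 − (0.9·20.8)·10.5 = 0 → C_y = 897.56/23.9 = 37.5548 ≈ 37.55 kip.
ΣF_y = 0: A_y + 37.5548 − 20 − 20 − 10 − 0.9·20.8 = 0 → A_y = 31.17 kip.
ΣF_x = 0: no horizontal applied forces, so A_x = 0.

A_x = 0, A_y = 31.17 kip, C_y = 37.55 kip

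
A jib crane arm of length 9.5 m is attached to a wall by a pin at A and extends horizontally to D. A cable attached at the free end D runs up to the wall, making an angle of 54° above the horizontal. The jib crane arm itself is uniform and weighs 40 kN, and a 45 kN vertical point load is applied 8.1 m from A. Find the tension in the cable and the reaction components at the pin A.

ΣM about A: T·sin54°·9.5 − 40·4.75 − 45·8.1 = 0 → T = 554.5/(9.5·0.809017) = 72.1473 ≈ 72.15 kN.
ΣF_x = 0: A_x − T·cos54° = 0 → A_x = 72.1473 × 0.587785 = 42.41 kN.
ΣF_y = 0: A_y + T·sin54° − 40 − 45 = 0 → A_y = 85 − 72.1473 × 0.809017 = 26.63 kN.

T = 72.15 kN, A_x = 42.41 kN, A_y = 26.63 kN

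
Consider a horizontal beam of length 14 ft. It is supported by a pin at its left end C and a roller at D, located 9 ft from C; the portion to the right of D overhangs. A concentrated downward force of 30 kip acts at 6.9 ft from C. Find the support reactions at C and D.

C_x = 0, C_y = 7.000 kip, D_y = 23.00 kip

ΣM about C: D_y·9 − 30·6.9 = 0 → D_y = 207/9 = 23.00 kip.
ΣF_y = 0: C_y + 23 − 30 = 0 → C_y = 7.000 kip.
ΣF_x = 0: no horizontal applied forces, so C_x = 0.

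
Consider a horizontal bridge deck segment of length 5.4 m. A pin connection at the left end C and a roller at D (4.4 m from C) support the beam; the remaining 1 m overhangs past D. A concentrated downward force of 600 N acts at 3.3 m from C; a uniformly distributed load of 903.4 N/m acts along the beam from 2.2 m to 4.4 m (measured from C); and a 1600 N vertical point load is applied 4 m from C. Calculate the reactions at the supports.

Resultant of the distributed load: 903.4 × 2.2 = 1987.48 N at 3.3 m from C.
Moments about C: D_y·4.4 − 600·3.3 − (903.4·2.2)·3.3 − 1600·4 = 0 → D_y = 14938.684/4.4 = 3395.16 ≈ 3395 N.
ΣF_y = 0: C_y + 3395.16 − 600 − 903.4·2.2 − 1600 = 0 → C_y = 792.3 N.
ΣF_x = 0: no horizontal applied forces, so C_x = 0.

C_x = 0, C_y = 792.3 N, D_y = 3395 N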